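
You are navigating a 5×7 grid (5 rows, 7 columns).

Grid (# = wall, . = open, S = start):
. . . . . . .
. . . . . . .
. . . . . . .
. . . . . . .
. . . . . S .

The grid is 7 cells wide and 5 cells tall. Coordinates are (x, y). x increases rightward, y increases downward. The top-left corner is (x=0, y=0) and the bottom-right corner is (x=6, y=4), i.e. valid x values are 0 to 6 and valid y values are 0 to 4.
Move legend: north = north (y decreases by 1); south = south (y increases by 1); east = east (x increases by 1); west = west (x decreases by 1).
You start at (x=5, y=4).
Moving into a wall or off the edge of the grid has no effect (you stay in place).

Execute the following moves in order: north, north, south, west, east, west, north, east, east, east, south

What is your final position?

Start: (x=5, y=4)
  north (north): (x=5, y=4) -> (x=5, y=3)
  north (north): (x=5, y=3) -> (x=5, y=2)
  south (south): (x=5, y=2) -> (x=5, y=3)
  west (west): (x=5, y=3) -> (x=4, y=3)
  east (east): (x=4, y=3) -> (x=5, y=3)
  west (west): (x=5, y=3) -> (x=4, y=3)
  north (north): (x=4, y=3) -> (x=4, y=2)
  east (east): (x=4, y=2) -> (x=5, y=2)
  east (east): (x=5, y=2) -> (x=6, y=2)
  east (east): blocked, stay at (x=6, y=2)
  south (south): (x=6, y=2) -> (x=6, y=3)
Final: (x=6, y=3)

Answer: Final position: (x=6, y=3)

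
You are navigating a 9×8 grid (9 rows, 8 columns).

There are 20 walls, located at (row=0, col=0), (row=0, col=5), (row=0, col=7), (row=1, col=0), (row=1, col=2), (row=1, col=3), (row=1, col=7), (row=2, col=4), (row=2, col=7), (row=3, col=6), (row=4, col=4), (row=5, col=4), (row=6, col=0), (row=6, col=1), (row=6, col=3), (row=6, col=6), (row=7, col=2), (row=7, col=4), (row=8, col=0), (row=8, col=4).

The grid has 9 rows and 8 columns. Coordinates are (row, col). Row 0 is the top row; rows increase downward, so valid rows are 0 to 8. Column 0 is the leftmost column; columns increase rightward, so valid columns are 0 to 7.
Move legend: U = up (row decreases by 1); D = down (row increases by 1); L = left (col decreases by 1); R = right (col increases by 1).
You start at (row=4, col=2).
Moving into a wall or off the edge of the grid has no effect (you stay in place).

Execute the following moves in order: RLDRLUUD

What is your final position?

Answer: Final position: (row=4, col=2)

Derivation:
Start: (row=4, col=2)
  R (right): (row=4, col=2) -> (row=4, col=3)
  L (left): (row=4, col=3) -> (row=4, col=2)
  D (down): (row=4, col=2) -> (row=5, col=2)
  R (right): (row=5, col=2) -> (row=5, col=3)
  L (left): (row=5, col=3) -> (row=5, col=2)
  U (up): (row=5, col=2) -> (row=4, col=2)
  U (up): (row=4, col=2) -> (row=3, col=2)
  D (down): (row=3, col=2) -> (row=4, col=2)
Final: (row=4, col=2)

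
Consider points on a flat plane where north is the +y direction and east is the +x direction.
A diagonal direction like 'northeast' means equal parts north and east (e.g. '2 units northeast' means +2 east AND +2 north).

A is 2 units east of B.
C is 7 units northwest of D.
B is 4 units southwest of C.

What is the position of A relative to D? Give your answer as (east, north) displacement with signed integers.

Answer: A is at (east=-9, north=3) relative to D.

Derivation:
Place D at the origin (east=0, north=0).
  C is 7 units northwest of D: delta (east=-7, north=+7); C at (east=-7, north=7).
  B is 4 units southwest of C: delta (east=-4, north=-4); B at (east=-11, north=3).
  A is 2 units east of B: delta (east=+2, north=+0); A at (east=-9, north=3).
Therefore A relative to D: (east=-9, north=3).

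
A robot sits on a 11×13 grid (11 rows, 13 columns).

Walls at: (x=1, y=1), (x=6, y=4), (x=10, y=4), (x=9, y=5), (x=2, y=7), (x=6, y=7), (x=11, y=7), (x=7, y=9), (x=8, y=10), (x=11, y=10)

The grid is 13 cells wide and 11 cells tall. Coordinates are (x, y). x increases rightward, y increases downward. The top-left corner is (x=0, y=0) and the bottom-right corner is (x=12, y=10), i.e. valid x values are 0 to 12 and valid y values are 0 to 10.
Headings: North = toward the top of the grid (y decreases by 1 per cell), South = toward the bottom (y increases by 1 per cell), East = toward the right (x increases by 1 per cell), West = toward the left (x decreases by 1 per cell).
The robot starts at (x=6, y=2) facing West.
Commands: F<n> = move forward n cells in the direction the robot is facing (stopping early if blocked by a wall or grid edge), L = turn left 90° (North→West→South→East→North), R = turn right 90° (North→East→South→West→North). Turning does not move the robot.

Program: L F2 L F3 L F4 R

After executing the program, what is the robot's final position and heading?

Answer: Final position: (x=9, y=0), facing East

Derivation:
Start: (x=6, y=2), facing West
  L: turn left, now facing South
  F2: move forward 1/2 (blocked), now at (x=6, y=3)
  L: turn left, now facing East
  F3: move forward 3, now at (x=9, y=3)
  L: turn left, now facing North
  F4: move forward 3/4 (blocked), now at (x=9, y=0)
  R: turn right, now facing East
Final: (x=9, y=0), facing East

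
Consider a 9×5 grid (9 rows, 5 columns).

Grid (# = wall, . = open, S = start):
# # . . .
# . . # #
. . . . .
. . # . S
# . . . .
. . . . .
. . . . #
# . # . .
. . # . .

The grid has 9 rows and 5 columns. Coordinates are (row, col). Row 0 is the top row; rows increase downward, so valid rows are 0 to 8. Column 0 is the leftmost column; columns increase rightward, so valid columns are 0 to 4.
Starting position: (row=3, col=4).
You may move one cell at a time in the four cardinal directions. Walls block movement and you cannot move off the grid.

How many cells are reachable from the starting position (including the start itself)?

Answer: Reachable cells: 34

Derivation:
BFS flood-fill from (row=3, col=4):
  Distance 0: (row=3, col=4)
  Distance 1: (row=2, col=4), (row=3, col=3), (row=4, col=4)
  Distance 2: (row=2, col=3), (row=4, col=3), (row=5, col=4)
  Distance 3: (row=2, col=2), (row=4, col=2), (row=5, col=3)
  Distance 4: (row=1, col=2), (row=2, col=1), (row=4, col=1), (row=5, col=2), (row=6, col=3)
  Distance 5: (row=0, col=2), (row=1, col=1), (row=2, col=0), (row=3, col=1), (row=5, col=1), (row=6, col=2), (row=7, col=3)
  Distance 6: (row=0, col=3), (row=3, col=0), (row=5, col=0), (row=6, col=1), (row=7, col=4), (row=8, col=3)
  Distance 7: (row=0, col=4), (row=6, col=0), (row=7, col=1), (row=8, col=4)
  Distance 8: (row=8, col=1)
  Distance 9: (row=8, col=0)
Total reachable: 34 (grid has 34 open cells total)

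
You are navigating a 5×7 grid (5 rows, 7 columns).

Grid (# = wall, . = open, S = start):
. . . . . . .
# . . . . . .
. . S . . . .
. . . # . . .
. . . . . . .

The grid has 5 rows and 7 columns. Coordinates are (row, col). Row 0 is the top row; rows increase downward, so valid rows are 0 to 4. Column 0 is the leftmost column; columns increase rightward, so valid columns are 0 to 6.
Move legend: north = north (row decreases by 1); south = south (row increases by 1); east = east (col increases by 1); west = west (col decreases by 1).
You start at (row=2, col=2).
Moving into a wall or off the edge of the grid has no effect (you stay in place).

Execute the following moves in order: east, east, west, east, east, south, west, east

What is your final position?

Answer: Final position: (row=3, col=5)

Derivation:
Start: (row=2, col=2)
  east (east): (row=2, col=2) -> (row=2, col=3)
  east (east): (row=2, col=3) -> (row=2, col=4)
  west (west): (row=2, col=4) -> (row=2, col=3)
  east (east): (row=2, col=3) -> (row=2, col=4)
  east (east): (row=2, col=4) -> (row=2, col=5)
  south (south): (row=2, col=5) -> (row=3, col=5)
  west (west): (row=3, col=5) -> (row=3, col=4)
  east (east): (row=3, col=4) -> (row=3, col=5)
Final: (row=3, col=5)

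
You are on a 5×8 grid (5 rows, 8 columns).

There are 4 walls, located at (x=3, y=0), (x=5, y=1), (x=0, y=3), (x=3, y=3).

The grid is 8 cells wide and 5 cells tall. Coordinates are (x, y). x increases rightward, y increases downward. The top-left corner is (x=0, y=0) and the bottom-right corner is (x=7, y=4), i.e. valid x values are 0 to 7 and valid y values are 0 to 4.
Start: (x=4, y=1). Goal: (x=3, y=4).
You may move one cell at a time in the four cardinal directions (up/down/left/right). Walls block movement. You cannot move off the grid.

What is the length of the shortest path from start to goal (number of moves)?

BFS from (x=4, y=1) until reaching (x=3, y=4):
  Distance 0: (x=4, y=1)
  Distance 1: (x=4, y=0), (x=3, y=1), (x=4, y=2)
  Distance 2: (x=5, y=0), (x=2, y=1), (x=3, y=2), (x=5, y=2), (x=4, y=3)
  Distance 3: (x=2, y=0), (x=6, y=0), (x=1, y=1), (x=2, y=2), (x=6, y=2), (x=5, y=3), (x=4, y=4)
  Distance 4: (x=1, y=0), (x=7, y=0), (x=0, y=1), (x=6, y=1), (x=1, y=2), (x=7, y=2), (x=2, y=3), (x=6, y=3), (x=3, y=4), (x=5, y=4)  <- goal reached here
One shortest path (4 moves): (x=4, y=1) -> (x=4, y=2) -> (x=4, y=3) -> (x=4, y=4) -> (x=3, y=4)

Answer: Shortest path length: 4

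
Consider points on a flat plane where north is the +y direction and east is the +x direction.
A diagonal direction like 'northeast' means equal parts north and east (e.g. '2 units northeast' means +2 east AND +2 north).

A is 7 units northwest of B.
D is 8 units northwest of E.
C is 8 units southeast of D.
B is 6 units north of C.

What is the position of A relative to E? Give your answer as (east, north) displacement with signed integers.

Place E at the origin (east=0, north=0).
  D is 8 units northwest of E: delta (east=-8, north=+8); D at (east=-8, north=8).
  C is 8 units southeast of D: delta (east=+8, north=-8); C at (east=0, north=0).
  B is 6 units north of C: delta (east=+0, north=+6); B at (east=0, north=6).
  A is 7 units northwest of B: delta (east=-7, north=+7); A at (east=-7, north=13).
Therefore A relative to E: (east=-7, north=13).

Answer: A is at (east=-7, north=13) relative to E.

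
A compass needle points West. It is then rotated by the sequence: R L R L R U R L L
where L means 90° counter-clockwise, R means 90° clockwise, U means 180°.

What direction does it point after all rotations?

Answer: Final heading: East

Derivation:
Start: West
  R (right (90° clockwise)) -> North
  L (left (90° counter-clockwise)) -> West
  R (right (90° clockwise)) -> North
  L (left (90° counter-clockwise)) -> West
  R (right (90° clockwise)) -> North
  U (U-turn (180°)) -> South
  R (right (90° clockwise)) -> West
  L (left (90° counter-clockwise)) -> South
  L (left (90° counter-clockwise)) -> East
Final: East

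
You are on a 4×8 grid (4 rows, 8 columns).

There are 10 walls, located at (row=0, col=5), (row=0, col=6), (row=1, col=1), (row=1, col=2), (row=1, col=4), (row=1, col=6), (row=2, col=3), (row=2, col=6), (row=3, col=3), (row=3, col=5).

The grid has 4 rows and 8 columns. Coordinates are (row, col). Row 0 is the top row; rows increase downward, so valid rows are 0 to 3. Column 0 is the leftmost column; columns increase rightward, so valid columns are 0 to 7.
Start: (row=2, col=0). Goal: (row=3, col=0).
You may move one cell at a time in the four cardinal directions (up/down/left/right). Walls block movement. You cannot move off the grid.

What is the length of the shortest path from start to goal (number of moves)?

BFS from (row=2, col=0) until reaching (row=3, col=0):
  Distance 0: (row=2, col=0)
  Distance 1: (row=1, col=0), (row=2, col=1), (row=3, col=0)  <- goal reached here
One shortest path (1 moves): (row=2, col=0) -> (row=3, col=0)

Answer: Shortest path length: 1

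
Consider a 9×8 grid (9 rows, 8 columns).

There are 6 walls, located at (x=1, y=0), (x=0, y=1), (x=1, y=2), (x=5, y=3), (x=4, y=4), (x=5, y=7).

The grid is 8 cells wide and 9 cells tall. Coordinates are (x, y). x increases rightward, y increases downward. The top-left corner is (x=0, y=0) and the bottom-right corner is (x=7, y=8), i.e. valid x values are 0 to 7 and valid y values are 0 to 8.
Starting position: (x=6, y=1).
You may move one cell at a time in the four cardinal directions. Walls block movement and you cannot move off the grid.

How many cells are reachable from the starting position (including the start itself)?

BFS flood-fill from (x=6, y=1):
  Distance 0: (x=6, y=1)
  Distance 1: (x=6, y=0), (x=5, y=1), (x=7, y=1), (x=6, y=2)
  Distance 2: (x=5, y=0), (x=7, y=0), (x=4, y=1), (x=5, y=2), (x=7, y=2), (x=6, y=3)
  Distance 3: (x=4, y=0), (x=3, y=1), (x=4, y=2), (x=7, y=3), (x=6, y=4)
  Distance 4: (x=3, y=0), (x=2, y=1), (x=3, y=2), (x=4, y=3), (x=5, y=4), (x=7, y=4), (x=6, y=5)
  Distance 5: (x=2, y=0), (x=1, y=1), (x=2, y=2), (x=3, y=3), (x=5, y=5), (x=7, y=5), (x=6, y=6)
  Distance 6: (x=2, y=3), (x=3, y=4), (x=4, y=5), (x=5, y=6), (x=7, y=6), (x=6, y=7)
  Distance 7: (x=1, y=3), (x=2, y=4), (x=3, y=5), (x=4, y=6), (x=7, y=7), (x=6, y=8)
  Distance 8: (x=0, y=3), (x=1, y=4), (x=2, y=5), (x=3, y=6), (x=4, y=7), (x=5, y=8), (x=7, y=8)
  Distance 9: (x=0, y=2), (x=0, y=4), (x=1, y=5), (x=2, y=6), (x=3, y=7), (x=4, y=8)
  Distance 10: (x=0, y=5), (x=1, y=6), (x=2, y=7), (x=3, y=8)
  Distance 11: (x=0, y=6), (x=1, y=7), (x=2, y=8)
  Distance 12: (x=0, y=7), (x=1, y=8)
  Distance 13: (x=0, y=8)
Total reachable: 65 (grid has 66 open cells total)

Answer: Reachable cells: 65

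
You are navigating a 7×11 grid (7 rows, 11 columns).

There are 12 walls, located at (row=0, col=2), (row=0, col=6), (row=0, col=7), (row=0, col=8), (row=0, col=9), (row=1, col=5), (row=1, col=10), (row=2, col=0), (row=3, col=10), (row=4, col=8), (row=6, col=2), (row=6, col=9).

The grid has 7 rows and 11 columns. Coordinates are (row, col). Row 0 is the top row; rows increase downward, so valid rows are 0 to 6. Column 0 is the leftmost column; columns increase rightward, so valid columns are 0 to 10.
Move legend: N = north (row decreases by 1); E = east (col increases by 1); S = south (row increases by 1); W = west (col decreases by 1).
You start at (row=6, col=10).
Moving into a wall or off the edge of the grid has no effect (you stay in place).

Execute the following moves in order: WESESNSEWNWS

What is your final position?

Start: (row=6, col=10)
  W (west): blocked, stay at (row=6, col=10)
  E (east): blocked, stay at (row=6, col=10)
  S (south): blocked, stay at (row=6, col=10)
  E (east): blocked, stay at (row=6, col=10)
  S (south): blocked, stay at (row=6, col=10)
  N (north): (row=6, col=10) -> (row=5, col=10)
  S (south): (row=5, col=10) -> (row=6, col=10)
  E (east): blocked, stay at (row=6, col=10)
  W (west): blocked, stay at (row=6, col=10)
  N (north): (row=6, col=10) -> (row=5, col=10)
  W (west): (row=5, col=10) -> (row=5, col=9)
  S (south): blocked, stay at (row=5, col=9)
Final: (row=5, col=9)

Answer: Final position: (row=5, col=9)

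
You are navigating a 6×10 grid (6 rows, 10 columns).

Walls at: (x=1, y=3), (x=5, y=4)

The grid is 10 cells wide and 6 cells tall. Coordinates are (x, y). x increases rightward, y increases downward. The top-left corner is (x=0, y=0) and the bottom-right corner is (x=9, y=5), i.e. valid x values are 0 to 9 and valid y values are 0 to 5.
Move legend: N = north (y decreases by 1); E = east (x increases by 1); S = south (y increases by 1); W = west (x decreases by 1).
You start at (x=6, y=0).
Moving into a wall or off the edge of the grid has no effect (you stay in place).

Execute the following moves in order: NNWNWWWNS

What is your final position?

Start: (x=6, y=0)
  N (north): blocked, stay at (x=6, y=0)
  N (north): blocked, stay at (x=6, y=0)
  W (west): (x=6, y=0) -> (x=5, y=0)
  N (north): blocked, stay at (x=5, y=0)
  W (west): (x=5, y=0) -> (x=4, y=0)
  W (west): (x=4, y=0) -> (x=3, y=0)
  W (west): (x=3, y=0) -> (x=2, y=0)
  N (north): blocked, stay at (x=2, y=0)
  S (south): (x=2, y=0) -> (x=2, y=1)
Final: (x=2, y=1)

Answer: Final position: (x=2, y=1)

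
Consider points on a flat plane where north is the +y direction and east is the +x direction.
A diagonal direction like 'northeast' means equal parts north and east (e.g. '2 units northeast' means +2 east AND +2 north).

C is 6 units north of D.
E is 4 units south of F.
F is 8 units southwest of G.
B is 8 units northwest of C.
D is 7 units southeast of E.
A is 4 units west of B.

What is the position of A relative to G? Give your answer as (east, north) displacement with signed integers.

Place G at the origin (east=0, north=0).
  F is 8 units southwest of G: delta (east=-8, north=-8); F at (east=-8, north=-8).
  E is 4 units south of F: delta (east=+0, north=-4); E at (east=-8, north=-12).
  D is 7 units southeast of E: delta (east=+7, north=-7); D at (east=-1, north=-19).
  C is 6 units north of D: delta (east=+0, north=+6); C at (east=-1, north=-13).
  B is 8 units northwest of C: delta (east=-8, north=+8); B at (east=-9, north=-5).
  A is 4 units west of B: delta (east=-4, north=+0); A at (east=-13, north=-5).
Therefore A relative to G: (east=-13, north=-5).

Answer: A is at (east=-13, north=-5) relative to G.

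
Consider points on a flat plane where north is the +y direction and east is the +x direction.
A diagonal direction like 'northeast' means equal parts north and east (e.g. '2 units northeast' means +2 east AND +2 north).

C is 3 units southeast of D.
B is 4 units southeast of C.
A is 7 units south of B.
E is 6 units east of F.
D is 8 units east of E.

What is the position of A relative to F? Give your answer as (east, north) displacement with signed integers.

Place F at the origin (east=0, north=0).
  E is 6 units east of F: delta (east=+6, north=+0); E at (east=6, north=0).
  D is 8 units east of E: delta (east=+8, north=+0); D at (east=14, north=0).
  C is 3 units southeast of D: delta (east=+3, north=-3); C at (east=17, north=-3).
  B is 4 units southeast of C: delta (east=+4, north=-4); B at (east=21, north=-7).
  A is 7 units south of B: delta (east=+0, north=-7); A at (east=21, north=-14).
Therefore A relative to F: (east=21, north=-14).

Answer: A is at (east=21, north=-14) relative to F.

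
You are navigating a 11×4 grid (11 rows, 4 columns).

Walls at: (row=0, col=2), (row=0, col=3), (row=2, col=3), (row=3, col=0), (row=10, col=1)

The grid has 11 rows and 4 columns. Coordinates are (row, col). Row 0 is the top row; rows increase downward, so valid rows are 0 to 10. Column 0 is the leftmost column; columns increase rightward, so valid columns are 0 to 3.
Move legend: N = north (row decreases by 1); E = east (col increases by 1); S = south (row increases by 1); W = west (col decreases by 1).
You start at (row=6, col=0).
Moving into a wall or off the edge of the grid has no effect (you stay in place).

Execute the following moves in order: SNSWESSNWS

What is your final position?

Start: (row=6, col=0)
  S (south): (row=6, col=0) -> (row=7, col=0)
  N (north): (row=7, col=0) -> (row=6, col=0)
  S (south): (row=6, col=0) -> (row=7, col=0)
  W (west): blocked, stay at (row=7, col=0)
  E (east): (row=7, col=0) -> (row=7, col=1)
  S (south): (row=7, col=1) -> (row=8, col=1)
  S (south): (row=8, col=1) -> (row=9, col=1)
  N (north): (row=9, col=1) -> (row=8, col=1)
  W (west): (row=8, col=1) -> (row=8, col=0)
  S (south): (row=8, col=0) -> (row=9, col=0)
Final: (row=9, col=0)

Answer: Final position: (row=9, col=0)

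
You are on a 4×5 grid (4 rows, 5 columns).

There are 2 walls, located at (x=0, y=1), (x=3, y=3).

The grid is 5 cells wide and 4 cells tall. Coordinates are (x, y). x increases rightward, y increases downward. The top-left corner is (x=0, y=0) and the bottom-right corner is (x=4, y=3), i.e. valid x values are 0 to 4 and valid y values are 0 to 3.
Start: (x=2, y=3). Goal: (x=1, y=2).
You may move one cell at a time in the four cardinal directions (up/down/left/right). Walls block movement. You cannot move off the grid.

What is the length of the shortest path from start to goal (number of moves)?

BFS from (x=2, y=3) until reaching (x=1, y=2):
  Distance 0: (x=2, y=3)
  Distance 1: (x=2, y=2), (x=1, y=3)
  Distance 2: (x=2, y=1), (x=1, y=2), (x=3, y=2), (x=0, y=3)  <- goal reached here
One shortest path (2 moves): (x=2, y=3) -> (x=1, y=3) -> (x=1, y=2)

Answer: Shortest path length: 2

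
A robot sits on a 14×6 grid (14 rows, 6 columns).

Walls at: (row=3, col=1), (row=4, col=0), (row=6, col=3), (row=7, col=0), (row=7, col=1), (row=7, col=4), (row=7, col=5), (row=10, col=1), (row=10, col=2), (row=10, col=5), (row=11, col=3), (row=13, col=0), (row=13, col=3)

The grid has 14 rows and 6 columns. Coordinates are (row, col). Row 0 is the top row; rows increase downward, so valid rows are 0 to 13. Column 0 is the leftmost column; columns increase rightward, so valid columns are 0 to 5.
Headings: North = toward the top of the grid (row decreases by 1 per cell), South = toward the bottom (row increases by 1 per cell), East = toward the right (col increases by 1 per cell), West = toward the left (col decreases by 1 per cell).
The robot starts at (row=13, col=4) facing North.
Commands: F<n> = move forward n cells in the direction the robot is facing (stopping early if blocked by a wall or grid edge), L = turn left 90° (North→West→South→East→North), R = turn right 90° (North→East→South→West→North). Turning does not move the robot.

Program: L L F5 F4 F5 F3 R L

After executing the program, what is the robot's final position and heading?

Start: (row=13, col=4), facing North
  L: turn left, now facing West
  L: turn left, now facing South
  F5: move forward 0/5 (blocked), now at (row=13, col=4)
  F4: move forward 0/4 (blocked), now at (row=13, col=4)
  F5: move forward 0/5 (blocked), now at (row=13, col=4)
  F3: move forward 0/3 (blocked), now at (row=13, col=4)
  R: turn right, now facing West
  L: turn left, now facing South
Final: (row=13, col=4), facing South

Answer: Final position: (row=13, col=4), facing South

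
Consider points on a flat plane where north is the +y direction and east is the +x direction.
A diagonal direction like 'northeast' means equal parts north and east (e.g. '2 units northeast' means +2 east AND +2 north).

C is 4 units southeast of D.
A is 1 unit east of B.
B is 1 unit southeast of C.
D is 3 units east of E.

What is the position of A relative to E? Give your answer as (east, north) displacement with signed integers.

Answer: A is at (east=9, north=-5) relative to E.

Derivation:
Place E at the origin (east=0, north=0).
  D is 3 units east of E: delta (east=+3, north=+0); D at (east=3, north=0).
  C is 4 units southeast of D: delta (east=+4, north=-4); C at (east=7, north=-4).
  B is 1 unit southeast of C: delta (east=+1, north=-1); B at (east=8, north=-5).
  A is 1 unit east of B: delta (east=+1, north=+0); A at (east=9, north=-5).
Therefore A relative to E: (east=9, north=-5).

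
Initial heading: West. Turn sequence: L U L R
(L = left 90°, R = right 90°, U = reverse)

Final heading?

Start: West
  L (left (90° counter-clockwise)) -> South
  U (U-turn (180°)) -> North
  L (left (90° counter-clockwise)) -> West
  R (right (90° clockwise)) -> North
Final: North

Answer: Final heading: North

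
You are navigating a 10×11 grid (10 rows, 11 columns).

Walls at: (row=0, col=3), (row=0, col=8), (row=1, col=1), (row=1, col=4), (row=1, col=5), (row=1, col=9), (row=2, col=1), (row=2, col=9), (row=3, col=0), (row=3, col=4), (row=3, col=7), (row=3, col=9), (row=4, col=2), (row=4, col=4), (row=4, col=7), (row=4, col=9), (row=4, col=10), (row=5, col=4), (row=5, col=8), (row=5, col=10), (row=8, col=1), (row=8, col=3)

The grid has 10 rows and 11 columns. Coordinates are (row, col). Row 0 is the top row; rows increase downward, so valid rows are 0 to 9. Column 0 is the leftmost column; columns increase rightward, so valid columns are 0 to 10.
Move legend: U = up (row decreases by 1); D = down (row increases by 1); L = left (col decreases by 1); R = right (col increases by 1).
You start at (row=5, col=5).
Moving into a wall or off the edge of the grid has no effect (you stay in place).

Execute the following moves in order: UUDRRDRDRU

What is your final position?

Start: (row=5, col=5)
  U (up): (row=5, col=5) -> (row=4, col=5)
  U (up): (row=4, col=5) -> (row=3, col=5)
  D (down): (row=3, col=5) -> (row=4, col=5)
  R (right): (row=4, col=5) -> (row=4, col=6)
  R (right): blocked, stay at (row=4, col=6)
  D (down): (row=4, col=6) -> (row=5, col=6)
  R (right): (row=5, col=6) -> (row=5, col=7)
  D (down): (row=5, col=7) -> (row=6, col=7)
  R (right): (row=6, col=7) -> (row=6, col=8)
  U (up): blocked, stay at (row=6, col=8)
Final: (row=6, col=8)

Answer: Final position: (row=6, col=8)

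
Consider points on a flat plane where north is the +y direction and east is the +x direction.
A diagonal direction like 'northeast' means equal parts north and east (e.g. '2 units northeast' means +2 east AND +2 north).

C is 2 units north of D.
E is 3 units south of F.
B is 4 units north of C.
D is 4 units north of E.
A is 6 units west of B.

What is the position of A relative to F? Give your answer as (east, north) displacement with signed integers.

Place F at the origin (east=0, north=0).
  E is 3 units south of F: delta (east=+0, north=-3); E at (east=0, north=-3).
  D is 4 units north of E: delta (east=+0, north=+4); D at (east=0, north=1).
  C is 2 units north of D: delta (east=+0, north=+2); C at (east=0, north=3).
  B is 4 units north of C: delta (east=+0, north=+4); B at (east=0, north=7).
  A is 6 units west of B: delta (east=-6, north=+0); A at (east=-6, north=7).
Therefore A relative to F: (east=-6, north=7).

Answer: A is at (east=-6, north=7) relative to F.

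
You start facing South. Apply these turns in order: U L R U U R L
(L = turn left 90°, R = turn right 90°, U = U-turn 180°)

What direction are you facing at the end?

Start: South
  U (U-turn (180°)) -> North
  L (left (90° counter-clockwise)) -> West
  R (right (90° clockwise)) -> North
  U (U-turn (180°)) -> South
  U (U-turn (180°)) -> North
  R (right (90° clockwise)) -> East
  L (left (90° counter-clockwise)) -> North
Final: North

Answer: Final heading: North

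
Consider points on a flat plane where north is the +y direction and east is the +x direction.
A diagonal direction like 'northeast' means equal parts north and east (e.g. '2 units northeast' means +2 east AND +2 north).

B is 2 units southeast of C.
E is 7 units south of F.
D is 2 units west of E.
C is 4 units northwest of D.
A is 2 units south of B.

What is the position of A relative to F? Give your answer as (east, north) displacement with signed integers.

Answer: A is at (east=-4, north=-7) relative to F.

Derivation:
Place F at the origin (east=0, north=0).
  E is 7 units south of F: delta (east=+0, north=-7); E at (east=0, north=-7).
  D is 2 units west of E: delta (east=-2, north=+0); D at (east=-2, north=-7).
  C is 4 units northwest of D: delta (east=-4, north=+4); C at (east=-6, north=-3).
  B is 2 units southeast of C: delta (east=+2, north=-2); B at (east=-4, north=-5).
  A is 2 units south of B: delta (east=+0, north=-2); A at (east=-4, north=-7).
Therefore A relative to F: (east=-4, north=-7).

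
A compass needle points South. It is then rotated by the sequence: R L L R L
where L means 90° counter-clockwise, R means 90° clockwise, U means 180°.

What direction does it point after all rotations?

Start: South
  R (right (90° clockwise)) -> West
  L (left (90° counter-clockwise)) -> South
  L (left (90° counter-clockwise)) -> East
  R (right (90° clockwise)) -> South
  L (left (90° counter-clockwise)) -> East
Final: East

Answer: Final heading: East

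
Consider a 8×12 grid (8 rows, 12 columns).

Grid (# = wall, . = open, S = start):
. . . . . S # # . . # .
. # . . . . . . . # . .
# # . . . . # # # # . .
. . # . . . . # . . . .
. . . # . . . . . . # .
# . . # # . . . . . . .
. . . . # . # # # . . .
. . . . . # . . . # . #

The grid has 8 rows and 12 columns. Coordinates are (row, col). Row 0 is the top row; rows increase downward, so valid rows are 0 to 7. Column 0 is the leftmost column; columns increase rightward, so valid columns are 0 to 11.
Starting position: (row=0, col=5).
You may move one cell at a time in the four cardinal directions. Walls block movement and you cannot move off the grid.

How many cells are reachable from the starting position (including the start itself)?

Answer: Reachable cells: 52

Derivation:
BFS flood-fill from (row=0, col=5):
  Distance 0: (row=0, col=5)
  Distance 1: (row=0, col=4), (row=1, col=5)
  Distance 2: (row=0, col=3), (row=1, col=4), (row=1, col=6), (row=2, col=5)
  Distance 3: (row=0, col=2), (row=1, col=3), (row=1, col=7), (row=2, col=4), (row=3, col=5)
  Distance 4: (row=0, col=1), (row=1, col=2), (row=1, col=8), (row=2, col=3), (row=3, col=4), (row=3, col=6), (row=4, col=5)
  Distance 5: (row=0, col=0), (row=0, col=8), (row=2, col=2), (row=3, col=3), (row=4, col=4), (row=4, col=6), (row=5, col=5)
  Distance 6: (row=0, col=9), (row=1, col=0), (row=4, col=7), (row=5, col=6), (row=6, col=5)
  Distance 7: (row=4, col=8), (row=5, col=7)
  Distance 8: (row=3, col=8), (row=4, col=9), (row=5, col=8)
  Distance 9: (row=3, col=9), (row=5, col=9)
  Distance 10: (row=3, col=10), (row=5, col=10), (row=6, col=9)
  Distance 11: (row=2, col=10), (row=3, col=11), (row=5, col=11), (row=6, col=10)
  Distance 12: (row=1, col=10), (row=2, col=11), (row=4, col=11), (row=6, col=11), (row=7, col=10)
  Distance 13: (row=1, col=11)
  Distance 14: (row=0, col=11)
Total reachable: 52 (grid has 71 open cells total)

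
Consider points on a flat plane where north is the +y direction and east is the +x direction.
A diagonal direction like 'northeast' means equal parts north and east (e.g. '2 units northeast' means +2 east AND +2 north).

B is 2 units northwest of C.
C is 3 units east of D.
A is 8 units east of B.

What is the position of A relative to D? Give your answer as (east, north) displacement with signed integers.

Answer: A is at (east=9, north=2) relative to D.

Derivation:
Place D at the origin (east=0, north=0).
  C is 3 units east of D: delta (east=+3, north=+0); C at (east=3, north=0).
  B is 2 units northwest of C: delta (east=-2, north=+2); B at (east=1, north=2).
  A is 8 units east of B: delta (east=+8, north=+0); A at (east=9, north=2).
Therefore A relative to D: (east=9, north=2).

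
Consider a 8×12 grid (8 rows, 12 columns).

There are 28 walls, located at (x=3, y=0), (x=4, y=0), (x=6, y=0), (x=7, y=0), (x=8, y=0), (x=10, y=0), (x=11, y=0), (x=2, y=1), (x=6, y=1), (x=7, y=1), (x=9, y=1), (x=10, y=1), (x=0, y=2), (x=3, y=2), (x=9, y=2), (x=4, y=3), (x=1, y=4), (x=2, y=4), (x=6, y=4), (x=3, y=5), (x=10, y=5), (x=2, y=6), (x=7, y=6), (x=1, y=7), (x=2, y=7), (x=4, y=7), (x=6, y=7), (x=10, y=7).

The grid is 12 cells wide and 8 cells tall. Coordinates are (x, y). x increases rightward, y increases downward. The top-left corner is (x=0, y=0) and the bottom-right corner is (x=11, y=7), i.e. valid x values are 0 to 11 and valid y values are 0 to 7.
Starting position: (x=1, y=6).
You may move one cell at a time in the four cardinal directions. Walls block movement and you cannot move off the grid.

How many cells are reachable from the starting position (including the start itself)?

Answer: Reachable cells: 67

Derivation:
BFS flood-fill from (x=1, y=6):
  Distance 0: (x=1, y=6)
  Distance 1: (x=1, y=5), (x=0, y=6)
  Distance 2: (x=0, y=5), (x=2, y=5), (x=0, y=7)
  Distance 3: (x=0, y=4)
  Distance 4: (x=0, y=3)
  Distance 5: (x=1, y=3)
  Distance 6: (x=1, y=2), (x=2, y=3)
  Distance 7: (x=1, y=1), (x=2, y=2), (x=3, y=3)
  Distance 8: (x=1, y=0), (x=0, y=1), (x=3, y=4)
  Distance 9: (x=0, y=0), (x=2, y=0), (x=4, y=4)
  Distance 10: (x=5, y=4), (x=4, y=5)
  Distance 11: (x=5, y=3), (x=5, y=5), (x=4, y=6)
  Distance 12: (x=5, y=2), (x=6, y=3), (x=6, y=5), (x=3, y=6), (x=5, y=6)
  Distance 13: (x=5, y=1), (x=4, y=2), (x=6, y=2), (x=7, y=3), (x=7, y=5), (x=6, y=6), (x=3, y=7), (x=5, y=7)
  Distance 14: (x=5, y=0), (x=4, y=1), (x=7, y=2), (x=8, y=3), (x=7, y=4), (x=8, y=5)
  Distance 15: (x=3, y=1), (x=8, y=2), (x=9, y=3), (x=8, y=4), (x=9, y=5), (x=8, y=6)
  Distance 16: (x=8, y=1), (x=10, y=3), (x=9, y=4), (x=9, y=6), (x=8, y=7)
  Distance 17: (x=10, y=2), (x=11, y=3), (x=10, y=4), (x=10, y=6), (x=7, y=7), (x=9, y=7)
  Distance 18: (x=11, y=2), (x=11, y=4), (x=11, y=6)
  Distance 19: (x=11, y=1), (x=11, y=5), (x=11, y=7)
Total reachable: 67 (grid has 68 open cells total)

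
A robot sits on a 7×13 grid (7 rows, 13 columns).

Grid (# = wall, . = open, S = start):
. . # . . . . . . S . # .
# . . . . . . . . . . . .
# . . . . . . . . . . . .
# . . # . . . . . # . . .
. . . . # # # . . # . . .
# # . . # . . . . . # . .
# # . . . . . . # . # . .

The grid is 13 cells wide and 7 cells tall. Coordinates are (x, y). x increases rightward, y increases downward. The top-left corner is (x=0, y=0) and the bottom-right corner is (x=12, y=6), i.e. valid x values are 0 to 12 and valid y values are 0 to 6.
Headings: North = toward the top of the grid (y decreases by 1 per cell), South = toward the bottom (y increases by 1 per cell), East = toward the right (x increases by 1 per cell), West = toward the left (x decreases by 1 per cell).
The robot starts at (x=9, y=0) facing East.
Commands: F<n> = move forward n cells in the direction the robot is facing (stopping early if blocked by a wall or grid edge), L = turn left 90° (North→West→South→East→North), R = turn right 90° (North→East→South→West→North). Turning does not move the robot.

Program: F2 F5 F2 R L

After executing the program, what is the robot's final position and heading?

Answer: Final position: (x=10, y=0), facing East

Derivation:
Start: (x=9, y=0), facing East
  F2: move forward 1/2 (blocked), now at (x=10, y=0)
  F5: move forward 0/5 (blocked), now at (x=10, y=0)
  F2: move forward 0/2 (blocked), now at (x=10, y=0)
  R: turn right, now facing South
  L: turn left, now facing East
Final: (x=10, y=0), facing East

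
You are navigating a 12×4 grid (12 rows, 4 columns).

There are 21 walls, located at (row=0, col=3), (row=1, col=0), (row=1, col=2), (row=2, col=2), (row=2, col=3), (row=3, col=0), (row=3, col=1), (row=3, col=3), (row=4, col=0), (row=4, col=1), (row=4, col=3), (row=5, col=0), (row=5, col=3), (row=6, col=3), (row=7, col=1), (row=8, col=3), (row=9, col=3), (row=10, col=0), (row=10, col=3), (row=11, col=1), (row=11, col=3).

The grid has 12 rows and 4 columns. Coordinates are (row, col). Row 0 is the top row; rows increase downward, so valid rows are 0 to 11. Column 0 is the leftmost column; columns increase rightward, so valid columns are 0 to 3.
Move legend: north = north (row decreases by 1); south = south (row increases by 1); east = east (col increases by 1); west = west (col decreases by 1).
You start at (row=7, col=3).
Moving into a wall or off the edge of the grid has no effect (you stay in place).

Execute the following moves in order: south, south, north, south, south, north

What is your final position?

Answer: Final position: (row=7, col=3)

Derivation:
Start: (row=7, col=3)
  south (south): blocked, stay at (row=7, col=3)
  south (south): blocked, stay at (row=7, col=3)
  north (north): blocked, stay at (row=7, col=3)
  south (south): blocked, stay at (row=7, col=3)
  south (south): blocked, stay at (row=7, col=3)
  north (north): blocked, stay at (row=7, col=3)
Final: (row=7, col=3)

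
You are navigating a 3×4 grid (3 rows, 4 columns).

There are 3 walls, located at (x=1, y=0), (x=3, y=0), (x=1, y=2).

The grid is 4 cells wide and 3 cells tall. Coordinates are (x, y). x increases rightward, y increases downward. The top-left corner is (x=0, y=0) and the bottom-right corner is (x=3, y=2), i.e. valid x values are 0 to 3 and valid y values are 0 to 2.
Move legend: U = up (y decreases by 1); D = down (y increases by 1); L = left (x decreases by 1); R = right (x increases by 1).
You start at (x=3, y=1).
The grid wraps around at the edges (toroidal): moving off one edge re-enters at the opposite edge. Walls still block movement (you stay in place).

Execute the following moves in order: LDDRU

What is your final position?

Answer: Final position: (x=2, y=2)

Derivation:
Start: (x=3, y=1)
  L (left): (x=3, y=1) -> (x=2, y=1)
  D (down): (x=2, y=1) -> (x=2, y=2)
  D (down): (x=2, y=2) -> (x=2, y=0)
  R (right): blocked, stay at (x=2, y=0)
  U (up): (x=2, y=0) -> (x=2, y=2)
Final: (x=2, y=2)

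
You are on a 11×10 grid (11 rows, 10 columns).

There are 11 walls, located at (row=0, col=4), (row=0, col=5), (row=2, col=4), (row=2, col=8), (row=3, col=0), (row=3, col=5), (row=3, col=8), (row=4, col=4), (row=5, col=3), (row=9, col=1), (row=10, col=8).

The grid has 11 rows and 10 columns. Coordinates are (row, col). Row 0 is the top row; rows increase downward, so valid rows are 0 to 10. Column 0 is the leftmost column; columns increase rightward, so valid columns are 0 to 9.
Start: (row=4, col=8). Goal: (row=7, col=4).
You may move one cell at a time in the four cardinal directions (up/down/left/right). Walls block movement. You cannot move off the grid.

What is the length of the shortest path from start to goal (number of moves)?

BFS from (row=4, col=8) until reaching (row=7, col=4):
  Distance 0: (row=4, col=8)
  Distance 1: (row=4, col=7), (row=4, col=9), (row=5, col=8)
  Distance 2: (row=3, col=7), (row=3, col=9), (row=4, col=6), (row=5, col=7), (row=5, col=9), (row=6, col=8)
  Distance 3: (row=2, col=7), (row=2, col=9), (row=3, col=6), (row=4, col=5), (row=5, col=6), (row=6, col=7), (row=6, col=9), (row=7, col=8)
  Distance 4: (row=1, col=7), (row=1, col=9), (row=2, col=6), (row=5, col=5), (row=6, col=6), (row=7, col=7), (row=7, col=9), (row=8, col=8)
  Distance 5: (row=0, col=7), (row=0, col=9), (row=1, col=6), (row=1, col=8), (row=2, col=5), (row=5, col=4), (row=6, col=5), (row=7, col=6), (row=8, col=7), (row=8, col=9), (row=9, col=8)
  Distance 6: (row=0, col=6), (row=0, col=8), (row=1, col=5), (row=6, col=4), (row=7, col=5), (row=8, col=6), (row=9, col=7), (row=9, col=9)
  Distance 7: (row=1, col=4), (row=6, col=3), (row=7, col=4), (row=8, col=5), (row=9, col=6), (row=10, col=7), (row=10, col=9)  <- goal reached here
One shortest path (7 moves): (row=4, col=8) -> (row=4, col=7) -> (row=4, col=6) -> (row=4, col=5) -> (row=5, col=5) -> (row=5, col=4) -> (row=6, col=4) -> (row=7, col=4)

Answer: Shortest path length: 7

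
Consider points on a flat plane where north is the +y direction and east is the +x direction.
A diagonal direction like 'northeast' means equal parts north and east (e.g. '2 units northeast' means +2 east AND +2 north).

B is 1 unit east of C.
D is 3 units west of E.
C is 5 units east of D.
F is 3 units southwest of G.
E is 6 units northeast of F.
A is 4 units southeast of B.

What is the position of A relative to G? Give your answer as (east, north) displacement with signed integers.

Answer: A is at (east=10, north=-1) relative to G.

Derivation:
Place G at the origin (east=0, north=0).
  F is 3 units southwest of G: delta (east=-3, north=-3); F at (east=-3, north=-3).
  E is 6 units northeast of F: delta (east=+6, north=+6); E at (east=3, north=3).
  D is 3 units west of E: delta (east=-3, north=+0); D at (east=0, north=3).
  C is 5 units east of D: delta (east=+5, north=+0); C at (east=5, north=3).
  B is 1 unit east of C: delta (east=+1, north=+0); B at (east=6, north=3).
  A is 4 units southeast of B: delta (east=+4, north=-4); A at (east=10, north=-1).
Therefore A relative to G: (east=10, north=-1).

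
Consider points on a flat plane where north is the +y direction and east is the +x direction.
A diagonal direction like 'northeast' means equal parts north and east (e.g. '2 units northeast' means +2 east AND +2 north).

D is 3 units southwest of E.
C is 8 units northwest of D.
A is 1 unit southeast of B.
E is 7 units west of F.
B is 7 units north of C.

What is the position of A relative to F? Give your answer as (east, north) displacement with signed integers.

Place F at the origin (east=0, north=0).
  E is 7 units west of F: delta (east=-7, north=+0); E at (east=-7, north=0).
  D is 3 units southwest of E: delta (east=-3, north=-3); D at (east=-10, north=-3).
  C is 8 units northwest of D: delta (east=-8, north=+8); C at (east=-18, north=5).
  B is 7 units north of C: delta (east=+0, north=+7); B at (east=-18, north=12).
  A is 1 unit southeast of B: delta (east=+1, north=-1); A at (east=-17, north=11).
Therefore A relative to F: (east=-17, north=11).

Answer: A is at (east=-17, north=11) relative to F.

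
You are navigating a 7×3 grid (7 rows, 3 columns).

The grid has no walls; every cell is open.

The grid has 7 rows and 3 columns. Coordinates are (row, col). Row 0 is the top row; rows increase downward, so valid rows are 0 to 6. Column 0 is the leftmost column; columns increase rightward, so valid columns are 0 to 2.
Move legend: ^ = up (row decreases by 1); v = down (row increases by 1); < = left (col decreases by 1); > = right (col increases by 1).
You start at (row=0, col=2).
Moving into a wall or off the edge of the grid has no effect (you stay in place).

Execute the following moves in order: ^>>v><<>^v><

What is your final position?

Start: (row=0, col=2)
  ^ (up): blocked, stay at (row=0, col=2)
  > (right): blocked, stay at (row=0, col=2)
  > (right): blocked, stay at (row=0, col=2)
  v (down): (row=0, col=2) -> (row=1, col=2)
  > (right): blocked, stay at (row=1, col=2)
  < (left): (row=1, col=2) -> (row=1, col=1)
  < (left): (row=1, col=1) -> (row=1, col=0)
  > (right): (row=1, col=0) -> (row=1, col=1)
  ^ (up): (row=1, col=1) -> (row=0, col=1)
  v (down): (row=0, col=1) -> (row=1, col=1)
  > (right): (row=1, col=1) -> (row=1, col=2)
  < (left): (row=1, col=2) -> (row=1, col=1)
Final: (row=1, col=1)

Answer: Final position: (row=1, col=1)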